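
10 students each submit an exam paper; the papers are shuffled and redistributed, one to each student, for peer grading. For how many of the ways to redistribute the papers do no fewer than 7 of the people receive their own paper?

286

Sum C(10,i)·!(10-i) for i = 7..10:
  i=7: C(10,7)·!3 = 120·2 = 240
  i=8: C(10,8)·!2 = 45·1 = 45
  i=9: C(10,9)·!1 = 10·0 = 0
  i=10: C(10,10)·!0 = 1·1 = 1
Total = 286.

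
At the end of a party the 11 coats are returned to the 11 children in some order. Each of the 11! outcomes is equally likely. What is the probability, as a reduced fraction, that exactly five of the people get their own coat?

Favorable outcomes: C(11,5)·!6 = 462·265 = 122430.
Total outcomes: 11! = 39916800.
Probability = 122430/39916800 = 53/17280.

53/17280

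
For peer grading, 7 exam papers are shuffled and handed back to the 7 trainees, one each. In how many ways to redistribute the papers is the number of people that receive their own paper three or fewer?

4948

Sum C(7,i)·!(7-i) for i = 0..3:
  i=0: C(7,0)·!7 = 1·1854 = 1854
  i=1: C(7,1)·!6 = 7·265 = 1855
  i=2: C(7,2)·!5 = 21·44 = 924
  i=3: C(7,3)·!4 = 35·9 = 315
Total = 4948.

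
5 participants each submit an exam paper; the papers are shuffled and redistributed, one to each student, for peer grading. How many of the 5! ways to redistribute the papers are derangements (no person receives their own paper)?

By inclusion-exclusion, !5 = Σ (-1)^k · 5!/k! for k=0..5
= 5! - 5!/1! + 5!/2! - 5!/3! + 5!/4! - 5!/5!
= 120 - 120 + 60 - 20 + 5 - 1
= 44

44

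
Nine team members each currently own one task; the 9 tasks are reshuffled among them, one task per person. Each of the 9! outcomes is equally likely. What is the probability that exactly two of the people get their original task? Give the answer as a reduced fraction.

103/560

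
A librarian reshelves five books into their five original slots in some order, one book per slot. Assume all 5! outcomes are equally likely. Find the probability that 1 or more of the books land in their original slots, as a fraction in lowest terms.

Favorable outcomes: Σ_{i≥1} C(5,i)·!(5-i) = 5·9 + 10·2 + 10·1 + 5·0 + 1·1 = 76.
Total outcomes: 5! = 120.
Probability = 76/120 = 19/30.

19/30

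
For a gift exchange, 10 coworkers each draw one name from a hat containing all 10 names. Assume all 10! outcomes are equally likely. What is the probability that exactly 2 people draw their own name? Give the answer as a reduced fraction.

2119/11520

Favorable outcomes: C(10,2)·!8 = 45·14833 = 667485.
Total outcomes: 10! = 3628800.
Probability = 667485/3628800 = 2119/11520.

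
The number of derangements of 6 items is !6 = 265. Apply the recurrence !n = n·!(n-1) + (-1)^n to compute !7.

1854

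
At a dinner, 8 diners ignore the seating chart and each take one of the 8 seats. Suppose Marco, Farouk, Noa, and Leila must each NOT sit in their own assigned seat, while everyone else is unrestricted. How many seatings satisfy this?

Inclusion-exclusion on the 4 forbidden self-matches:
Σ_{j=0}^{4} (-1)^j C(4,j)(8-j)!
= C(4,0)·8! - C(4,1)·7! + C(4,2)·6! - C(4,3)·5! + C(4,4)·4!
= 40320 - 20160 + 4320 - 480 + 24
= 24024

24024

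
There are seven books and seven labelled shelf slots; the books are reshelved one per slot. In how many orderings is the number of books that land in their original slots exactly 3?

315

Pick the 3 fixed positions: C(7,3) = 35 ways.
The remaining 4 must be deranged: !4 = 9.
Total: 35 × 9 = 315.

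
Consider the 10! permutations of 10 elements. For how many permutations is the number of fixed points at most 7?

# with exactly i fixed is C(10,i)·!(10-i); sum over i=0..7:
  i=0: C(10,0)·!10 = 1·1334961 = 1334961
  i=1: C(10,1)·!9 = 10·133496 = 1334960
  i=2: C(10,2)·!8 = 45·14833 = 667485
  i=3: C(10,3)·!7 = 120·1854 = 222480
  i=4: C(10,4)·!6 = 210·265 = 55650
  i=5: C(10,5)·!5 = 252·44 = 11088
  i=6: C(10,6)·!4 = 210·9 = 1890
  i=7: C(10,7)·!3 = 120·2 = 240
Total = 3628754.

3628754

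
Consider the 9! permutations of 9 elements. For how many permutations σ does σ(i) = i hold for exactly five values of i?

Choose which 5 of the 9 are fixed: C(9,5) = 126.
The other 4 form a derangement: !4 = 9.
Total: 126 × 9 = 1134.

1134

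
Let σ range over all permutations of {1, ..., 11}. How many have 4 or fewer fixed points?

Sum C(11,i)·!(11-i) for i = 0..4:
  i=0: C(11,0)·!11 = 1·14684570 = 14684570
  i=1: C(11,1)·!10 = 11·1334961 = 14684571
  i=2: C(11,2)·!9 = 55·133496 = 7342280
  i=3: C(11,3)·!8 = 165·14833 = 2447445
  i=4: C(11,4)·!7 = 330·1854 = 611820
Total = 39770686.

39770686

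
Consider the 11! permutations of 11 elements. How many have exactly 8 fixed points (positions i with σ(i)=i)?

Choose which 8 of the 11 are fixed: C(11,8) = 165.
The remaining 3 must be deranged: !3 = 2.
Total: 165 × 2 = 330.

330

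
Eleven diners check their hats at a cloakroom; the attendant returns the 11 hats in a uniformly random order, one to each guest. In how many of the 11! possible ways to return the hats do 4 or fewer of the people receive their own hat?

39770686

Sum C(11,i)·!(11-i) for i = 0..4:
  i=0: C(11,0)·!11 = 1·14684570 = 14684570
  i=1: C(11,1)·!10 = 11·1334961 = 14684571
  i=2: C(11,2)·!9 = 55·133496 = 7342280
  i=3: C(11,3)·!8 = 165·14833 = 2447445
  i=4: C(11,4)·!7 = 330·1854 = 611820
Total = 39770686.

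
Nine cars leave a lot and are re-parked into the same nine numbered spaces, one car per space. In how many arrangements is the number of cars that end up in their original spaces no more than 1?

Sum C(9,i)·!(9-i) for i = 0..1:
  i=0: C(9,0)·!9 = 1·133496 = 133496
  i=1: C(9,1)·!8 = 9·14833 = 133497
Total = 266993.

266993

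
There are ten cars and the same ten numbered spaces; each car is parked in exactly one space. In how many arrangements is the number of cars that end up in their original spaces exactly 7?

Choose which 7 of the 10 are fixed: C(10,7) = 120.
The remaining 3 must be deranged: !3 = 2.
Total: 120 × 2 = 240.

240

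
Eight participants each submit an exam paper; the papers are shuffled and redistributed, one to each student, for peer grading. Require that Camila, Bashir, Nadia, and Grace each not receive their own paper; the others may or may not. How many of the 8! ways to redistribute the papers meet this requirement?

24024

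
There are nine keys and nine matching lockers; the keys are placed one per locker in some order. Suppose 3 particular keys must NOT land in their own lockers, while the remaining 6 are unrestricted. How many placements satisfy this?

Let A_j be the event that the j-th constrained one is fixed. By inclusion-exclusion over the 3 events:
Σ_{j=0}^{3} (-1)^j C(3,j)(9-j)!
= C(3,0)·9! - C(3,1)·8! + C(3,2)·7! - C(3,3)·6!
= 362880 - 120960 + 15120 - 720
= 256320

256320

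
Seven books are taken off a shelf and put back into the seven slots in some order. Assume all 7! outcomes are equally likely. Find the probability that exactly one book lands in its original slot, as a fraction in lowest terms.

53/144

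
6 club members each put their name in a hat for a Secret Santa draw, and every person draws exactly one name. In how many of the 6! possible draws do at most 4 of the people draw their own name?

719

# with exactly i fixed is C(6,i)·!(6-i); sum over i=0..4:
  i=0: C(6,0)·!6 = 1·265 = 265
  i=1: C(6,1)·!5 = 6·44 = 264
  i=2: C(6,2)·!4 = 15·9 = 135
  i=3: C(6,3)·!3 = 20·2 = 40
  i=4: C(6,4)·!2 = 15·1 = 15
Total = 719.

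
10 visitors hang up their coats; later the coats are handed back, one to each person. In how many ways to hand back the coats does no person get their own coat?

1334961

By inclusion-exclusion, !10 = Σ (-1)^k · 10!/k! for k=0..10
= 10! - 10!/1! + 10!/2! - 10!/3! + 10!/4! - 10!/5! + 10!/6! - 10!/7! + 10!/8! - 10!/9! + 10!/10!
= 3628800 - 3628800 + 1814400 - 604800 + 151200 - 30240 + 5040 - 720 + 90 - 10 + 1
= 1334961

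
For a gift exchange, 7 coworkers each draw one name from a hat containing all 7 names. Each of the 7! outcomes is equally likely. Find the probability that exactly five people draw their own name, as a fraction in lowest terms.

Favorable outcomes: C(7,5)·!2 = 21·1 = 21.
Total outcomes: 7! = 5040.
Probability = 21/5040 = 1/240.

1/240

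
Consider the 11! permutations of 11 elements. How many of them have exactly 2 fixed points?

Pick the 2 fixed positions: C(11,2) = 55 ways.
The other 9 form a derangement: !9 = 133496.
Total: 55 × 133496 = 7342280.

7342280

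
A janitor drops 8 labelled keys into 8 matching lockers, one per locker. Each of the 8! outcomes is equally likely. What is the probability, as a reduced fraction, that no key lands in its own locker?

2119/5760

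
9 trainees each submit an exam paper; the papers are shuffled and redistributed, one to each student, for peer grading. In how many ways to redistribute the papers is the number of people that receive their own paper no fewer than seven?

Sum C(9,i)·!(9-i) for i = 7..9:
  i=7: C(9,7)·!2 = 36·1 = 36
  i=8: C(9,8)·!1 = 9·0 = 0
  i=9: C(9,9)·!0 = 1·1 = 1
Total = 37.

37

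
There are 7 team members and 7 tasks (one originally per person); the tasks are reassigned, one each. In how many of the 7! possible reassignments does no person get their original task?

1854

Use !n = n·!(n-1) + (-1)^n.
!7 = 7·265 - 1 = 1854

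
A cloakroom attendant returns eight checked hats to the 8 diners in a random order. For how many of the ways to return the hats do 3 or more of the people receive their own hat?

3235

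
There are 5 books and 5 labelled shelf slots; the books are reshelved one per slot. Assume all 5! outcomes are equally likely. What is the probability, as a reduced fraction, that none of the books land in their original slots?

Favorable outcomes: !5 = 44.
Total outcomes: 5! = 120.
Probability = 44/120 = 11/30.

11/30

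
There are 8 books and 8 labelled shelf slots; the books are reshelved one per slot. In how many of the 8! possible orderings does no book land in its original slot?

14833

Recurrence: !8 = 7·(!7 + !6).
!8 = 7·(1854 + 265) = 7·2119 = 14833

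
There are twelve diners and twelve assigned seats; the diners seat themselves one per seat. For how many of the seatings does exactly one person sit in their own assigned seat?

Choose which one of the 12 is fixed: C(12,1) = 12.
The remaining 11 must be deranged: !11 = 14684570.
Total: 12 × 14684570 = 176214840.

176214840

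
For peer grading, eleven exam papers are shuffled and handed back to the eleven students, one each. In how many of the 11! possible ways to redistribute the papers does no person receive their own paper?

14684570

!11 = 11! · Σ_{k=0}^{11} (-1)^k/k!
= 11! - 11!/1! + 11!/2! - 11!/3! + 11!/4! - 11!/5! + 11!/6! - 11!/7! + 11!/8! - 11!/9! + 11!/10! - 11!/11!
= 39916800 - 39916800 + 19958400 - 6652800 + 1663200 - 332640 + 55440 - 7920 + 990 - 110 + 11 - 1
= 14684570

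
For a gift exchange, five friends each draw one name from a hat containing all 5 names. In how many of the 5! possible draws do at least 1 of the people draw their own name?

Sum C(5,i)·!(5-i) for i = 1..5:
  i=1: C(5,1)·!4 = 5·9 = 45
  i=2: C(5,2)·!3 = 10·2 = 20
  i=3: C(5,3)·!2 = 10·1 = 10
  i=4: C(5,4)·!1 = 5·0 = 0
  i=5: C(5,5)·!0 = 1·1 = 1
Total = 76.

76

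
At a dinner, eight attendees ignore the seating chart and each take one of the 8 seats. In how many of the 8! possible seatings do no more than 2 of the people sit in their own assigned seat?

Sum C(8,i)·!(8-i) for i = 0..2:
  i=0: C(8,0)·!8 = 1·14833 = 14833
  i=1: C(8,1)·!7 = 8·1854 = 14832
  i=2: C(8,2)·!6 = 28·265 = 7420
Total = 37085.

37085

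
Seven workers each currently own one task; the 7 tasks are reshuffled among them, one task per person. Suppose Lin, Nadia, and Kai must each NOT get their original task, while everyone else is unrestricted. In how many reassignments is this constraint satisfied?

Let A_j be the event that the j-th constrained one is fixed. By inclusion-exclusion over the 3 events:
Σ_{j=0}^{3} (-1)^j C(3,j)(7-j)!
= C(3,0)·7! - C(3,1)·6! + C(3,2)·5! - C(3,3)·4!
= 5040 - 2160 + 360 - 24
= 3216

3216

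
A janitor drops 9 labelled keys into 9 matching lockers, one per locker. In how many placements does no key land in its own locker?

133496

Use !n = (n-1)(!(n-1) + !(n-2)).
!9 = 8·(14833 + 1854) = 8·16687 = 133496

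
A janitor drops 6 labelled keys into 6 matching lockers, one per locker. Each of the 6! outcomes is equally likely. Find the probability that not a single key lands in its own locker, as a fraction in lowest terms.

53/144

Favorable outcomes: !6 = 265.
Total outcomes: 6! = 720.
Probability = 265/720 = 53/144.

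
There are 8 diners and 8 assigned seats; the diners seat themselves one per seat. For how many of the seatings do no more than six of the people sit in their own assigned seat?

Sum C(8,i)·!(8-i) for i = 0..6:
  i=0: C(8,0)·!8 = 1·14833 = 14833
  i=1: C(8,1)·!7 = 8·1854 = 14832
  i=2: C(8,2)·!6 = 28·265 = 7420
  i=3: C(8,3)·!5 = 56·44 = 2464
  i=4: C(8,4)·!4 = 70·9 = 630
  i=5: C(8,5)·!3 = 56·2 = 112
  i=6: C(8,6)·!2 = 28·1 = 28
Total = 40319.

40319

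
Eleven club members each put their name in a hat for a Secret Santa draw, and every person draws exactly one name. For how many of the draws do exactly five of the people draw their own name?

Pick the 5 fixed positions: C(11,5) = 462 ways.
The remaining 6 must be deranged: !6 = 265.
Total: 462 × 265 = 122430.

122430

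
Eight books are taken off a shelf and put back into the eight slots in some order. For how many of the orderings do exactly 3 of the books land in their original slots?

2464

Choose which 3 of the 8 are fixed: C(8,3) = 56.
The remaining 5 must be deranged: !5 = 44.
Total: 56 × 44 = 2464.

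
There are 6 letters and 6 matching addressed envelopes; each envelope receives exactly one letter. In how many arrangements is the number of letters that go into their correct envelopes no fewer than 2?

191

# with exactly i fixed is C(6,i)·!(6-i); sum over i=2..6:
  i=2: C(6,2)·!4 = 15·9 = 135
  i=3: C(6,3)·!3 = 20·2 = 40
  i=4: C(6,4)·!2 = 15·1 = 15
  i=5: C(6,5)·!1 = 6·0 = 0
  i=6: C(6,6)·!0 = 1·1 = 1
Total = 191.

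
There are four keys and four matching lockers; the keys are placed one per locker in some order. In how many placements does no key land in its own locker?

9

The number of derangements of 4 is !4 = Σ_{k=0}^{4} (-1)^k·4!/k!
= 4! - 4!/1! + 4!/2! - 4!/3! + 4!/4!
= 24 - 24 + 12 - 4 + 1
= 9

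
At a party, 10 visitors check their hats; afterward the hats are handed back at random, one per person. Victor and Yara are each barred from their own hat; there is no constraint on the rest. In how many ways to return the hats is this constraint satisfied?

2943360

Inclusion-exclusion on the 2 forbidden self-matches:
Σ_{j=0}^{2} (-1)^j C(2,j)(10-j)!
= C(2,0)·10! - C(2,1)·9! + C(2,2)·8!
= 3628800 - 725760 + 40320
= 2943360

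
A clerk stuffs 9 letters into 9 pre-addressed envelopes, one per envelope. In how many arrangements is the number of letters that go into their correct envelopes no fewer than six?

Sum C(9,i)·!(9-i) for i = 6..9:
  i=6: C(9,6)·!3 = 84·2 = 168
  i=7: C(9,7)·!2 = 36·1 = 36
  i=8: C(9,8)·!1 = 9·0 = 0
  i=9: C(9,9)·!0 = 1·1 = 1
Total = 205.

205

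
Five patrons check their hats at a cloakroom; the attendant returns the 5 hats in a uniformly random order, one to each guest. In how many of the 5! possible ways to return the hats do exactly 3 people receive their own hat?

10

Pick the 3 fixed positions: C(5,3) = 10 ways.
The remaining 2 must be deranged: !2 = 1.
Total: 10 × 1 = 10.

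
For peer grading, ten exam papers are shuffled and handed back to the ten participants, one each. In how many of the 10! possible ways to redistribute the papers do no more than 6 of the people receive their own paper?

Sum C(10,i)·!(10-i) for i = 0..6:
  i=0: C(10,0)·!10 = 1·1334961 = 1334961
  i=1: C(10,1)·!9 = 10·133496 = 1334960
  i=2: C(10,2)·!8 = 45·14833 = 667485
  i=3: C(10,3)·!7 = 120·1854 = 222480
  i=4: C(10,4)·!6 = 210·265 = 55650
  i=5: C(10,5)·!5 = 252·44 = 11088
  i=6: C(10,6)·!4 = 210·9 = 1890
Total = 3628514.

3628514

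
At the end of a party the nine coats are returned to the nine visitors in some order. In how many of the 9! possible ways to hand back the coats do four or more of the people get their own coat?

6883

# with exactly i fixed is C(9,i)·!(9-i); sum over i=4..9:
  i=4: C(9,4)·!5 = 126·44 = 5544
  i=5: C(9,5)·!4 = 126·9 = 1134
  i=6: C(9,6)·!3 = 84·2 = 168
  i=7: C(9,7)·!2 = 36·1 = 36
  i=8: C(9,8)·!1 = 9·0 = 0
  i=9: C(9,9)·!0 = 1·1 = 1
Total = 6883.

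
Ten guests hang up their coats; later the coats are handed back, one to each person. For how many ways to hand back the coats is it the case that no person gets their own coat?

The number of derangements of 10 is !10 = Σ_{k=0}^{10} (-1)^k·10!/k!
= 10! - 10!/1! + 10!/2! - 10!/3! + 10!/4! - 10!/5! + 10!/6! - 10!/7! + 10!/8! - 10!/9! + 10!/10!
= 3628800 - 3628800 + 1814400 - 604800 + 151200 - 30240 + 5040 - 720 + 90 - 10 + 1
= 1334961

1334961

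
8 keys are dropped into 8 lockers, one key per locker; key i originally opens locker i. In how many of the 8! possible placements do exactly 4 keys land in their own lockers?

Choose which 4 of the 8 are fixed: C(8,4) = 70.
The other 4 form a derangement: !4 = 9.
Total: 70 × 9 = 630.

630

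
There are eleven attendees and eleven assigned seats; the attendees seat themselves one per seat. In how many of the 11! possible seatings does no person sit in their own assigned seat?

14684570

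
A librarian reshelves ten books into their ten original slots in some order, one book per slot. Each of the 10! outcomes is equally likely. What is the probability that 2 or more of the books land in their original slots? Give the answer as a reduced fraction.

958879/3628800

Favorable outcomes: Σ_{i≥2} C(10,i)·!(10-i) = 45·14833 + 120·1854 + 210·265 + 252·44 + 210·9 + 120·2 + 45·1 + 10·0 + 1·1 = 958879.
Total outcomes: 10! = 3628800.
Probability = 958879/3628800 = 958879/3628800.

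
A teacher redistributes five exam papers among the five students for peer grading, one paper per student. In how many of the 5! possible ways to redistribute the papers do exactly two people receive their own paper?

20

Choose which 2 of the 5 are fixed: C(5,2) = 10.
The remaining 3 must be deranged: !3 = 2.
Total: 10 × 2 = 20.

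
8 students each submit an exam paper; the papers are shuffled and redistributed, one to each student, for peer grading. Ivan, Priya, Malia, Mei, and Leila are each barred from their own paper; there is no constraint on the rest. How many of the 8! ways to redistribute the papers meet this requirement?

21234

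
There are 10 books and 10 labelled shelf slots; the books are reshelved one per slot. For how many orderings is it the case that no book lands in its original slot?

Recurrence: !10 = 10·!9 + (-1)^10.
!10 = 10·133496 + 1 = 1334961

1334961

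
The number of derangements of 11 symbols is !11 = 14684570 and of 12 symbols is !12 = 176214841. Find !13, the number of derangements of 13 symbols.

2290792932

!13 = (13-1)·(!12 + !11) = 12·(176214841 + 14684570) = 12·190899411 = 2290792932.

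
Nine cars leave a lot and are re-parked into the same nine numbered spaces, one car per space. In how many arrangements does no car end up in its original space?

Recurrence: !9 = 8·(!8 + !7).
!9 = 8·(14833 + 1854) = 8·16687 = 133496

133496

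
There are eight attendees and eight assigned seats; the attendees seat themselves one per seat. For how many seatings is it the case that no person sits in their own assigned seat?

14833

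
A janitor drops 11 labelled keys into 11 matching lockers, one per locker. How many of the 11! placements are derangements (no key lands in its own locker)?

The subfactorial !11 = [11!/e] (nearest integer).
11! = 39916800, and 39916800/e ≈ 14684570.08, so !11 = 14684570.

14684570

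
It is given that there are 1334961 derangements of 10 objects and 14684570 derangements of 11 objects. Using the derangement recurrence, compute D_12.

176214841

D_12 = (12-1)·(D_11 + D_10) = 11·(14684570 + 1334961) = 11·16019531 = 176214841.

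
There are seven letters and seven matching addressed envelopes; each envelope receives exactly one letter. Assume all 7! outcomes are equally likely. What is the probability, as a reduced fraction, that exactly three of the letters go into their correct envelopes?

1/16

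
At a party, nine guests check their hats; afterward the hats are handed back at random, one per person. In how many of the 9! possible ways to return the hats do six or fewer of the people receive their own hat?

362843

# with exactly i fixed is C(9,i)·!(9-i); sum over i=0..6:
  i=0: C(9,0)·!9 = 1·133496 = 133496
  i=1: C(9,1)·!8 = 9·14833 = 133497
  i=2: C(9,2)·!7 = 36·1854 = 66744
  i=3: C(9,3)·!6 = 84·265 = 22260
  i=4: C(9,4)·!5 = 126·44 = 5544
  i=5: C(9,5)·!4 = 126·9 = 1134
  i=6: C(9,6)·!3 = 84·2 = 168
Total = 362843.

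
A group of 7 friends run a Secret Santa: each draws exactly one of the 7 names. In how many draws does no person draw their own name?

1854

Use !n = n·!(n-1) + (-1)^n.
!7 = 7·265 - 1 = 1854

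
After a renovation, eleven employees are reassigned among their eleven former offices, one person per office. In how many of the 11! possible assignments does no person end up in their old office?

14684570

The number of derangements of 11 is !11 = Σ_{k=0}^{11} (-1)^k·11!/k!
= 11! - 11!/1! + 11!/2! - 11!/3! + 11!/4! - 11!/5! + 11!/6! - 11!/7! + 11!/8! - 11!/9! + 11!/10! - 11!/11!
= 39916800 - 39916800 + 19958400 - 6652800 + 1663200 - 332640 + 55440 - 7920 + 990 - 110 + 11 - 1
= 14684570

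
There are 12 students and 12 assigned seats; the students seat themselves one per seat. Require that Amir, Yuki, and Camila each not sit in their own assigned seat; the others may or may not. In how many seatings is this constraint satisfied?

369774720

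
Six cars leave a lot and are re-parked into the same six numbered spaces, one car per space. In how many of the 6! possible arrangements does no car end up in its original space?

The subfactorial !6 = [6!/e] (nearest integer).
6! = 720, and 720/e ≈ 264.87, so !6 = 265.

265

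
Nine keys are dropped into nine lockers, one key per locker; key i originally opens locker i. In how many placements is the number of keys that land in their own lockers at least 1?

229384

Sum C(9,i)·!(9-i) for i = 1..9:
  i=1: C(9,1)·!8 = 9·14833 = 133497
  i=2: C(9,2)·!7 = 36·1854 = 66744
  i=3: C(9,3)·!6 = 84·265 = 22260
  i=4: C(9,4)·!5 = 126·44 = 5544
  i=5: C(9,5)·!4 = 126·9 = 1134
  i=6: C(9,6)·!3 = 84·2 = 168
  i=7: C(9,7)·!2 = 36·1 = 36
  i=8: C(9,8)·!1 = 9·0 = 0
  i=9: C(9,9)·!0 = 1·1 = 1
Total = 229384.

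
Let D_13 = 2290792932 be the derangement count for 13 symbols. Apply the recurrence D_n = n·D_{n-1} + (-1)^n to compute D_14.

32071101049

D_14 = 14·2290792932 + 1 = 32071101049.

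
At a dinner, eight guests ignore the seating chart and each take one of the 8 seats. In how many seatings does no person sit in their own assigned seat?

The subfactorial !8 = [8!/e] (nearest integer).
8! = 40320, and 40320/e ≈ 14832.90, so !8 = 14833.

14833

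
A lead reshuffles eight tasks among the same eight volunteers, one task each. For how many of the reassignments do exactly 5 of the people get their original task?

Choose which 5 of the 8 are fixed: C(8,5) = 56.
The other 3 form a derangement: !3 = 2.
Total: 56 × 2 = 112.

112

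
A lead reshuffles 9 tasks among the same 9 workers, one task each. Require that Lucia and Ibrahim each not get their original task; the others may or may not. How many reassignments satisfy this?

Let A_j be the event that the j-th constrained one is fixed. By inclusion-exclusion over the 2 events:
Σ_{j=0}^{2} (-1)^j C(2,j)(9-j)!
= C(2,0)·9! - C(2,1)·8! + C(2,2)·7!
= 362880 - 80640 + 5040
= 287280

287280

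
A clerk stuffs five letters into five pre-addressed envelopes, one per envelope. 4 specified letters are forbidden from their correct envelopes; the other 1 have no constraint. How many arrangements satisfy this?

Let A_j be the event that the j-th constrained one is fixed. By inclusion-exclusion over the 4 events:
Σ_{j=0}^{4} (-1)^j C(4,j)(5-j)!
= C(4,0)·5! - C(4,1)·4! + C(4,2)·3! - C(4,3)·2! + C(4,4)·1!
= 120 - 96 + 36 - 8 + 1
= 53

53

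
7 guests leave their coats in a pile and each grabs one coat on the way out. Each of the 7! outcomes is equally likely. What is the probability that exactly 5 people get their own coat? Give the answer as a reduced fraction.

1/240

Favorable outcomes: C(7,5)·!2 = 21·1 = 21.
Total outcomes: 7! = 5040.
Probability = 21/5040 = 1/240.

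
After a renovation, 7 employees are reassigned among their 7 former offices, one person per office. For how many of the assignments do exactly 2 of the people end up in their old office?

924

Choose which 2 of the 7 are fixed: C(7,2) = 21.
The remaining 5 must be deranged: !5 = 44.
Total: 21 × 44 = 924.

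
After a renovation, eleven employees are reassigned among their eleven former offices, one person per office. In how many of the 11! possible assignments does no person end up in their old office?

Recurrence: !11 = 11·!10 + (-1)^11.
!11 = 11·1334961 - 1 = 14684570

14684570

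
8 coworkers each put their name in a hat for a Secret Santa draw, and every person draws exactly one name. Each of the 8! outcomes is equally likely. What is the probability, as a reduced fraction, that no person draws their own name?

2119/5760

Favorable outcomes: !8 = 14833.
Total outcomes: 8! = 40320.
Probability = 14833/40320 = 2119/5760.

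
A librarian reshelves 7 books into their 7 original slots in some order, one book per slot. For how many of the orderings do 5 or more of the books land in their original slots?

22

# with exactly i fixed is C(7,i)·!(7-i); sum over i=5..7:
  i=5: C(7,5)·!2 = 21·1 = 21
  i=6: C(7,6)·!1 = 7·0 = 0
  i=7: C(7,7)·!0 = 1·1 = 1
Total = 22.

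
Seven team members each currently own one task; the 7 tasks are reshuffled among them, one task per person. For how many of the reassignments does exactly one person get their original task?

Pick the single fixed position: C(7,1) = 7 ways.
The other 6 form a derangement: !6 = 265.
Total: 7 × 265 = 1855.

1855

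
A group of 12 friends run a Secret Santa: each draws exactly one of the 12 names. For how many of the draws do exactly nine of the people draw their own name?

440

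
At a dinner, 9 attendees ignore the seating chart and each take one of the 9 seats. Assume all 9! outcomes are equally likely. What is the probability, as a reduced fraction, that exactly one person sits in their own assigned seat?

2119/5760

Favorable outcomes: C(9,1)·!8 = 9·14833 = 133497.
Total outcomes: 9! = 362880.
Probability = 133497/362880 = 2119/5760.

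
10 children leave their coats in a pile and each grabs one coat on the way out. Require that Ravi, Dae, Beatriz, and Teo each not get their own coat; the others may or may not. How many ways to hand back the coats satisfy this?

2399760

Inclusion-exclusion on the 4 forbidden self-matches:
Σ_{j=0}^{4} (-1)^j C(4,j)(10-j)!
= C(4,0)·10! - C(4,1)·9! + C(4,2)·8! - C(4,3)·7! + C(4,4)·6!
= 3628800 - 1451520 + 241920 - 20160 + 720
= 2399760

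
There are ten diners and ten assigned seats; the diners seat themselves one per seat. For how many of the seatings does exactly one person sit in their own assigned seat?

Pick the single fixed position: C(10,1) = 10 ways.
The other 9 form a derangement: !9 = 133496.
Total: 10 × 133496 = 1334960.

1334960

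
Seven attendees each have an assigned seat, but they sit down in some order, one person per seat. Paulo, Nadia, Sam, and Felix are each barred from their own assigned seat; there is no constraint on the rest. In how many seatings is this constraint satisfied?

Let A_j be the event that the j-th constrained one is fixed. By inclusion-exclusion over the 4 events:
Σ_{j=0}^{4} (-1)^j C(4,j)(7-j)!
= C(4,0)·7! - C(4,1)·6! + C(4,2)·5! - C(4,3)·4! + C(4,4)·3!
= 5040 - 2880 + 720 - 96 + 6
= 2790

2790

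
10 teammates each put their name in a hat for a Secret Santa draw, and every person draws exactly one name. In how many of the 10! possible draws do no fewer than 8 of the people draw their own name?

Sum C(10,i)·!(10-i) for i = 8..10:
  i=8: C(10,8)·!2 = 45·1 = 45
  i=9: C(10,9)·!1 = 10·0 = 0
  i=10: C(10,10)·!0 = 1·1 = 1
Total = 46.

46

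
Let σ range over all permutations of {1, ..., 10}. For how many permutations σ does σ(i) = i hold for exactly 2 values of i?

667485

Pick the 2 fixed positions: C(10,2) = 45 ways.
The other 8 form a derangement: !8 = 14833.
Total: 45 × 14833 = 667485.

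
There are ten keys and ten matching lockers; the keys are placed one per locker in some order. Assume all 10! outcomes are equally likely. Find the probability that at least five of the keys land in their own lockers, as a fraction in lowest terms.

829/226800

Favorable outcomes: Σ_{i≥5} C(10,i)·!(10-i) = 252·44 + 210·9 + 120·2 + 45·1 + 10·0 + 1·1 = 13264.
Total outcomes: 10! = 3628800.
Probability = 13264/3628800 = 829/226800.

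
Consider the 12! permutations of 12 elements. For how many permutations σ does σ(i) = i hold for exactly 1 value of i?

176214840

Choose which one of the 12 is fixed: C(12,1) = 12.
The remaining 11 must be deranged: !11 = 14684570.
Total: 12 × 14684570 = 176214840.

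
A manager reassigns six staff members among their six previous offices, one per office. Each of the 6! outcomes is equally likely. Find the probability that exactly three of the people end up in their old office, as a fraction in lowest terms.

1/18

Favorable outcomes: C(6,3)·!3 = 20·2 = 40.
Total outcomes: 6! = 720.
Probability = 40/720 = 1/18.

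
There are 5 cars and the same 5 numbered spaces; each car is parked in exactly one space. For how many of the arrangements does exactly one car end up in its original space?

45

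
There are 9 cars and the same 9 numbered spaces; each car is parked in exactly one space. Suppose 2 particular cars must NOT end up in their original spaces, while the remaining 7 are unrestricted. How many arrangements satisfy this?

287280

Inclusion-exclusion on the 2 forbidden self-matches:
Σ_{j=0}^{2} (-1)^j C(2,j)(9-j)!
= C(2,0)·9! - C(2,1)·8! + C(2,2)·7!
= 362880 - 80640 + 5040
= 287280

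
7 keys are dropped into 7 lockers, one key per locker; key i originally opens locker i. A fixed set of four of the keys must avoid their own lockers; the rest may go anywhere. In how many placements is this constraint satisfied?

2790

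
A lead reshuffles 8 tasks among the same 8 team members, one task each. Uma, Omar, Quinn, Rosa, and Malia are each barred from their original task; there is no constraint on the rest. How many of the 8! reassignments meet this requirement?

21234

Inclusion-exclusion on the 5 forbidden self-matches:
Σ_{j=0}^{5} (-1)^j C(5,j)(8-j)!
= C(5,0)·8! - C(5,1)·7! + C(5,2)·6! - C(5,3)·5! + C(5,4)·4! - C(5,5)·3!
= 40320 - 25200 + 7200 - 1200 + 120 - 6
= 21234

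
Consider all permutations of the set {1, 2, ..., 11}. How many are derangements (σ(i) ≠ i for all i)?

!11 is the nearest integer to 11!/e.
11! = 39916800, and 39916800/e ≈ 14684570.08, so !11 = 14684570.

14684570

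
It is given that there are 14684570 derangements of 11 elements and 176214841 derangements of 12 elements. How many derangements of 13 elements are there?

2290792932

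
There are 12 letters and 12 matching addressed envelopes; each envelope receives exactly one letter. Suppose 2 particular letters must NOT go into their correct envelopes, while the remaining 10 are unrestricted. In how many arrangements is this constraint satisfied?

402796800

Inclusion-exclusion on the 2 forbidden self-matches:
Σ_{j=0}^{2} (-1)^j C(2,j)(12-j)!
= C(2,0)·12! - C(2,1)·11! + C(2,2)·10!
= 479001600 - 79833600 + 3628800
= 402796800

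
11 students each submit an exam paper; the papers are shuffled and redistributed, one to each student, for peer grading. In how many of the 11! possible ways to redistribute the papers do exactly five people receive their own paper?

122430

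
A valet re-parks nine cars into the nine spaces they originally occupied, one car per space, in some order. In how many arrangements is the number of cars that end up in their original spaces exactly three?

Pick the 3 fixed positions: C(9,3) = 84 ways.
The remaining 6 must be deranged: !6 = 265.
Total: 84 × 265 = 22260.

22260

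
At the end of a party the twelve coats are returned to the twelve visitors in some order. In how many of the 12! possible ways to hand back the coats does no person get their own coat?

176214841

!12 is the nearest integer to 12!/e.
12! = 479001600, and 479001600/e ≈ 176214840.93, so !12 = 176214841.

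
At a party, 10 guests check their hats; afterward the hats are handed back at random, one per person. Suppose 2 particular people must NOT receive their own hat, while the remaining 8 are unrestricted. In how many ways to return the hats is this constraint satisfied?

2943360

Inclusion-exclusion on the 2 forbidden self-matches:
Σ_{j=0}^{2} (-1)^j C(2,j)(10-j)!
= C(2,0)·10! - C(2,1)·9! + C(2,2)·8!
= 3628800 - 725760 + 40320
= 2943360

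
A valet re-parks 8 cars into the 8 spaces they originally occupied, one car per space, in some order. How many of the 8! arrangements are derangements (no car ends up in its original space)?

14833

The subfactorial !8 = [8!/e] (nearest integer).
8! = 40320, and 40320/e ≈ 14832.90, so !8 = 14833.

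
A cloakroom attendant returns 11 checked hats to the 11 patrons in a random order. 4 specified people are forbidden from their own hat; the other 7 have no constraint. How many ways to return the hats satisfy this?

27422640

Let A_j be the event that the j-th constrained one is fixed. By inclusion-exclusion over the 4 events:
Σ_{j=0}^{4} (-1)^j C(4,j)(11-j)!
= C(4,0)·11! - C(4,1)·10! + C(4,2)·9! - C(4,3)·8! + C(4,4)·7!
= 39916800 - 14515200 + 2177280 - 161280 + 5040
= 27422640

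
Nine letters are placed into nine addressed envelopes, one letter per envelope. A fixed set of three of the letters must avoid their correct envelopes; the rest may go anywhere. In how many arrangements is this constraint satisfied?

256320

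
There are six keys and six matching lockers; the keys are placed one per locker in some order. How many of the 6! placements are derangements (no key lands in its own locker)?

265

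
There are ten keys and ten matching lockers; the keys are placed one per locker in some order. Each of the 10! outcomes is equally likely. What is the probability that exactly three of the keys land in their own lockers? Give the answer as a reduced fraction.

Favorable outcomes: C(10,3)·!7 = 120·1854 = 222480.
Total outcomes: 10! = 3628800.
Probability = 222480/3628800 = 103/1680.

103/1680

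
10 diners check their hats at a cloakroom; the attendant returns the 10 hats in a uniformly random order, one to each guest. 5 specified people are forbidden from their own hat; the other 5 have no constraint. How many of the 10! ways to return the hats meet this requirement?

Let A_j be the event that the j-th constrained one is fixed. By inclusion-exclusion over the 5 events:
Σ_{j=0}^{5} (-1)^j C(5,j)(10-j)!
= C(5,0)·10! - C(5,1)·9! + C(5,2)·8! - C(5,3)·7! + C(5,4)·6! - C(5,5)·5!
= 3628800 - 1814400 + 403200 - 50400 + 3600 - 120
= 2170680

2170680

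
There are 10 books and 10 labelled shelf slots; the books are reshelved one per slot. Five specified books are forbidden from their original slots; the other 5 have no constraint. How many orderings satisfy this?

2170680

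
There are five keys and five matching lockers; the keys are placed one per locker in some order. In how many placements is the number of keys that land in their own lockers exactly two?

20

Pick the 2 fixed positions: C(5,2) = 10 ways.
The other 3 form a derangement: !3 = 2.
Total: 10 × 2 = 20.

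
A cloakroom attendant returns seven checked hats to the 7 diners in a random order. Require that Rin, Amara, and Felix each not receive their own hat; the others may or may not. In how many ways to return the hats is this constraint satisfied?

3216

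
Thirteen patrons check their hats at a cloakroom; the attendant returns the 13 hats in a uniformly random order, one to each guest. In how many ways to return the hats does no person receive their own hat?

2290792932

By inclusion-exclusion, !13 = Σ (-1)^k · 13!/k! for k=0..13
= 13! - 13!/1! + 13!/2! - 13!/3! + 13!/4! - 13!/5! + 13!/6! - 13!/7! + 13!/8! - 13!/9! + 13!/10! - 13!/11! + 13!/12! - 13!/13!
= 6227020800 - 6227020800 + 3113510400 - 1037836800 + 259459200 - 51891840 + 8648640 - 1235520 + 154440 - 17160 + 1716 - 156 + 13 - 1
= 2290792932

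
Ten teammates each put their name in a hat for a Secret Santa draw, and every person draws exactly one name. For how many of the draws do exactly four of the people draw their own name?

Choose which 4 of the 10 are fixed: C(10,4) = 210.
The remaining 6 must be deranged: !6 = 265.
Total: 210 × 265 = 55650.

55650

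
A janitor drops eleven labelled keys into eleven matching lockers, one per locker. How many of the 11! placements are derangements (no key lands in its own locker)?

The number of derangements of 11 is !11 = Σ_{k=0}^{11} (-1)^k·11!/k!
= 11! - 11!/1! + 11!/2! - 11!/3! + 11!/4! - 11!/5! + 11!/6! - 11!/7! + 11!/8! - 11!/9! + 11!/10! - 11!/11!
= 39916800 - 39916800 + 19958400 - 6652800 + 1663200 - 332640 + 55440 - 7920 + 990 - 110 + 11 - 1
= 14684570

14684570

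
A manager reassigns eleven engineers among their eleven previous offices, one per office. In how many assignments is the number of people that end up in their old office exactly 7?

2970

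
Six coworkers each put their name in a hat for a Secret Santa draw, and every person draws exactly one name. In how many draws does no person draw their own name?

265

The subfactorial !6 = [6!/e] (nearest integer).
6! = 720, and 720/e ≈ 264.87, so !6 = 265.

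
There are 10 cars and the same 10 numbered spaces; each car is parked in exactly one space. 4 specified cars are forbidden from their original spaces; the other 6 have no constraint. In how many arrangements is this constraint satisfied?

Inclusion-exclusion on the 4 forbidden self-matches:
Σ_{j=0}^{4} (-1)^j C(4,j)(10-j)!
= C(4,0)·10! - C(4,1)·9! + C(4,2)·8! - C(4,3)·7! + C(4,4)·6!
= 3628800 - 1451520 + 241920 - 20160 + 720
= 2399760

2399760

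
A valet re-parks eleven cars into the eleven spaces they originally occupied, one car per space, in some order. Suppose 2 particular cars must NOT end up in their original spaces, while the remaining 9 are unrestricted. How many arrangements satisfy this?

33022080

Inclusion-exclusion on the 2 forbidden self-matches:
Σ_{j=0}^{2} (-1)^j C(2,j)(11-j)!
= C(2,0)·11! - C(2,1)·10! + C(2,2)·9!
= 39916800 - 7257600 + 362880
= 33022080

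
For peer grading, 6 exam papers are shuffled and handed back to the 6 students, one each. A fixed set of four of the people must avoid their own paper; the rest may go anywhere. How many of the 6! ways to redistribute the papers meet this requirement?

362

Let A_j be the event that the j-th constrained one is fixed. By inclusion-exclusion over the 4 events:
Σ_{j=0}^{4} (-1)^j C(4,j)(6-j)!
= C(4,0)·6! - C(4,1)·5! + C(4,2)·4! - C(4,3)·3! + C(4,4)·2!
= 720 - 480 + 144 - 24 + 2
= 362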